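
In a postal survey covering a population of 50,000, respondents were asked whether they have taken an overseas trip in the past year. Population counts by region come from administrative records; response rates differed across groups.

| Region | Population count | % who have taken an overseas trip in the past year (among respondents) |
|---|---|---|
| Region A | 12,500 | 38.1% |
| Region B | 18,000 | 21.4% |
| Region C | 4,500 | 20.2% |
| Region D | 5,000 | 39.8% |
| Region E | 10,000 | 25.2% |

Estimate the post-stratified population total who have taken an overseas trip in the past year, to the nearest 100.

Estimated count per cell = population count × respondent percentage:
  Region A: 12,500 × 38.1% = 4762.5
  Region B: 18,000 × 21.4% = 3852
  Region C: 4,500 × 20.2% = 909
  Region D: 5,000 × 39.8% = 1990
  Region E: 10,000 × 25.2% = 2520
Estimated total = 14033.5 → 14,000.

14,000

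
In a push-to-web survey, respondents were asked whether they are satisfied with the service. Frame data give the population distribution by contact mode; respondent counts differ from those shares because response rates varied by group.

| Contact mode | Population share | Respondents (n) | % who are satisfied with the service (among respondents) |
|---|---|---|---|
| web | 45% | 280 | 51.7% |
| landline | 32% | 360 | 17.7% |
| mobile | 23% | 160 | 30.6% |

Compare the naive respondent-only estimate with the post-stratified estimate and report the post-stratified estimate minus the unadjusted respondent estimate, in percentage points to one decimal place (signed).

Without adjustment, the pooled respondent share is:
  (280/800)×51.7 + (360/800)×17.7 + (160/800)×30.6 = 32.18%
Reweighting by population contact mode shares:
  0.45×51.7 + 0.32×17.7 + 0.23×30.6 = 35.967%
Difference = 35.967 − 32.18 = 3.787 pp.

+3.8 percentage points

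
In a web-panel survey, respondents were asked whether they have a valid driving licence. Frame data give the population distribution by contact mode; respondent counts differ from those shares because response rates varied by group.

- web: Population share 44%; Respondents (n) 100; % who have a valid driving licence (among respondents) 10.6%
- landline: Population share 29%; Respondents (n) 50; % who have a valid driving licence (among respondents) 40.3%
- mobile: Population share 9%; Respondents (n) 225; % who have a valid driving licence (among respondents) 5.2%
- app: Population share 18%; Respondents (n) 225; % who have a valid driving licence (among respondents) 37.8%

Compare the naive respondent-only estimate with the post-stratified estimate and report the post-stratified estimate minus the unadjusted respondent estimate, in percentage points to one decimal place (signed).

+2.4 percentage points

Naive respondent-only estimate (weights = respondent counts):
  (100/600)×10.6 + (50/600)×40.3 + (225/600)×5.2 + (225/600)×37.8 = 21.25%
Post-stratified estimate weights by population shares:
  0.44×10.6 + 0.29×40.3 + 0.09×5.2 + 0.18×37.8 = 23.623%
Difference = 23.623 − 21.25 = 2.373 pp.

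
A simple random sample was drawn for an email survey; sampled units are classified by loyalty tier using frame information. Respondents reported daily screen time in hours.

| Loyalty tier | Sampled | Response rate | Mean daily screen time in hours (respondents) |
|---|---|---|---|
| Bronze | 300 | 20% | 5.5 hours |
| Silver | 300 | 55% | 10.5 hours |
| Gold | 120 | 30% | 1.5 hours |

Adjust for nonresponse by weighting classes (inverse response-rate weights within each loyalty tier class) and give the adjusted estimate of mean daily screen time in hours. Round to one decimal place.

Each respondent's weight = sampled/responded in their class; summing within a class gives n_sampled, so:
  Bronze: 300 × 5.5 = 1650
  Silver: 300 × 10.5 = 3150
  Gold: 120 × 1.5 = 180
Adjusted estimate = 4980 / 720 = 6.91667 → 6.9.

6.9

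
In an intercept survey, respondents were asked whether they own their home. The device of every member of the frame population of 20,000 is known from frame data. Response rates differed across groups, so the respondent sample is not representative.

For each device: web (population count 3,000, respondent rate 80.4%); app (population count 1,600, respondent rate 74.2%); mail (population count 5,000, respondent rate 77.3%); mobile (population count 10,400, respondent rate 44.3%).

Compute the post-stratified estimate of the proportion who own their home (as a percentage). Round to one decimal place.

Weight each group's respondent value by its population share:
  web: (3,000/20,000) × 80.4 = 12.06
  app: (1,600/20,000) × 74.2 = 5.936
  mail: (5,000/20,000) × 77.3 = 19.325
  mobile: (10,400/20,000) × 44.3 = 23.036
Post-stratified estimate = 60.357 → 60.4%.

60.4%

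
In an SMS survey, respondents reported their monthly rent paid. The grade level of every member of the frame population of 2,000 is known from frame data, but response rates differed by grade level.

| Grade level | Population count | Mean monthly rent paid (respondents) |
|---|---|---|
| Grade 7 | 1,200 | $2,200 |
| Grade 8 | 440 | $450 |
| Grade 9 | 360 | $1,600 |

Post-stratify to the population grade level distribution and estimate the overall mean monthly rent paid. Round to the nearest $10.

$1,710

Each cell contributes population-share × respondent value:
  Grade 7: (1,200/2,000) × 2200 = 1320
  Grade 8: (440/2,000) × 450 = 99
  Grade 9: (360/2,000) × 1600 = 288
Post-stratified estimate = 1707 → $1,710.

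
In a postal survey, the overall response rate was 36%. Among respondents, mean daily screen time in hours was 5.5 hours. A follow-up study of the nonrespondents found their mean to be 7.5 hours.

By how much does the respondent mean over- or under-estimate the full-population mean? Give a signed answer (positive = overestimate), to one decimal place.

-1.3

Nonresponse fraction = 1 − 0.36 = 0.64.
Bias = (nonresponse fraction) × (respondent mean − nonrespondent mean)
     = 0.64 × (5.5 − 7.5) = 0.64 × -2 = -1.28.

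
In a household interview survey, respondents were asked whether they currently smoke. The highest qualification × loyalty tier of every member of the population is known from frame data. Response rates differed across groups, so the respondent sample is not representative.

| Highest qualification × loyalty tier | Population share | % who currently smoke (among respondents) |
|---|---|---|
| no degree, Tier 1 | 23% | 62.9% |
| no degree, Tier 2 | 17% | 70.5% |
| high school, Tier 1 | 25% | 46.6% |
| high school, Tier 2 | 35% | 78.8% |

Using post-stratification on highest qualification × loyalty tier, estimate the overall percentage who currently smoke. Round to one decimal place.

65.7%

Reweight to the known highest qualification × loyalty tier distribution:
  no degree, Tier 1: 0.23 × 62.9 = 14.467
  no degree, Tier 2: 0.17 × 70.5 = 11.985
  high school, Tier 1: 0.25 × 46.6 = 11.65
  high school, Tier 2: 0.35 × 78.8 = 27.58
Post-stratified estimate = 65.682 → 65.7%.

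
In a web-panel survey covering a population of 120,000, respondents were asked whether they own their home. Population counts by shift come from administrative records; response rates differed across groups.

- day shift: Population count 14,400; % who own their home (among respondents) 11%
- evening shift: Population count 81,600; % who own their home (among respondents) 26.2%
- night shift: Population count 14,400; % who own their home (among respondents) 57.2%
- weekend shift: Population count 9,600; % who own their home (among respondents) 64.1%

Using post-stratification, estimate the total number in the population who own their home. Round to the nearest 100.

37,400

Apply each group's respondent rate to its population count:
  day shift: 14,400 × 11% = 1584
  evening shift: 81,600 × 26.2% = 21379.2
  night shift: 14,400 × 57.2% = 8236.8
  weekend shift: 9,600 × 64.1% = 6153.6
Estimated total = 37353.6 → 37,400.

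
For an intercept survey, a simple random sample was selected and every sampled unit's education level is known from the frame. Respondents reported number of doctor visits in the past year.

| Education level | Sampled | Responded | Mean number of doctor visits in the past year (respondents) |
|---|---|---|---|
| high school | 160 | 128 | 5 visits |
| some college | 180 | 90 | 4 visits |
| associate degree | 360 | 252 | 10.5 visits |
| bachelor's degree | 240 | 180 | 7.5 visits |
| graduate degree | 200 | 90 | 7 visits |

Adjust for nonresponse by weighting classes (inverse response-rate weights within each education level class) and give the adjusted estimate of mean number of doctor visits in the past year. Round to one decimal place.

Response rates by class: high school 128/160 = 80%, some college 90/180 = 50%, associate degree 252/360 = 70%, bachelor's degree 180/240 = 75%, graduate degree 90/200 = 45%.
With weight = n_sampled/n_responded per class, the weighted class total is n_sampled:
  high school: 160 × 5 = 800
  some college: 180 × 4 = 720
  associate degree: 360 × 10.5 = 3780
  bachelor's degree: 240 × 7.5 = 1800
  graduate degree: 200 × 7 = 1400
Adjusted estimate = 8500 / 1,140 = 7.45614 → 7.5.

7.5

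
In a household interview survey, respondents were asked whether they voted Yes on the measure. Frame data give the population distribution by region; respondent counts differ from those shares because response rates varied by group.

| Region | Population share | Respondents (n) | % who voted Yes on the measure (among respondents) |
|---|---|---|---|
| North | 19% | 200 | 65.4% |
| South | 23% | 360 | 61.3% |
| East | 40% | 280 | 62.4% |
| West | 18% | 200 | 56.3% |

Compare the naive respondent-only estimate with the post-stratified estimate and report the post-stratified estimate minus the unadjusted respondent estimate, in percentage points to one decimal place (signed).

Without adjustment, the pooled respondent share is:
  (200/1040)×65.4 + (360/1040)×61.3 + (280/1040)×62.4 + (200/1040)×56.3 = 61.4231%
Post-stratified estimate weights by population shares:
  0.19×65.4 + 0.23×61.3 + 0.4×62.4 + 0.18×56.3 = 61.619%
Difference = 61.619 − 61.4231 = 0.1959 pp.

+0.2 percentage points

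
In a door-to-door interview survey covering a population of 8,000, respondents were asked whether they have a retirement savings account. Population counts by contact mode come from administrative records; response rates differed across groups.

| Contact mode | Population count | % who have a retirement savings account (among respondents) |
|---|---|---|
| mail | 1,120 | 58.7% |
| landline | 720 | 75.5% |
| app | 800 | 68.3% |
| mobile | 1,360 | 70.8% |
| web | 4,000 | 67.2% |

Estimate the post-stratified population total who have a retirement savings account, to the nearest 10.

5,400

Apply each group's respondent rate to its population count:
  mail: 1,120 × 58.7% = 657.44
  landline: 720 × 75.5% = 543.6
  app: 800 × 68.3% = 546.4
  mobile: 1,360 × 70.8% = 962.88
  web: 4,000 × 67.2% = 2688
Estimated total = 5398.32 → 5,400.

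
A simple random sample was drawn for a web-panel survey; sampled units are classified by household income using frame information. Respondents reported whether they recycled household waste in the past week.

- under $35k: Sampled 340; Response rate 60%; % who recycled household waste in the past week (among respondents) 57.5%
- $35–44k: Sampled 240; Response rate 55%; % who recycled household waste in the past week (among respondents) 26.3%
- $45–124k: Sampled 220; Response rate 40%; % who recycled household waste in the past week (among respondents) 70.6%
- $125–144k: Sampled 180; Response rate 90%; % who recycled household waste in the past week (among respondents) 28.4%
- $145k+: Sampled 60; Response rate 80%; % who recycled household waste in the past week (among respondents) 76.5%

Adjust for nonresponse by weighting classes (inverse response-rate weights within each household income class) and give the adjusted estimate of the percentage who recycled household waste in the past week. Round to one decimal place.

With weight = n_sampled/n_responded per class, the weighted class total is n_sampled:
  under $35k: 340 × 57.5 = 19,550
  $35–44k: 240 × 26.3 = 6312
  $45–124k: 220 × 70.6 = 15532
  $125–144k: 180 × 28.4 = 5112
  $145k+: 60 × 76.5 = 4590
Adjusted estimate = 51,096 / 1,040 = 49.1308 → 49.1%.

49.1%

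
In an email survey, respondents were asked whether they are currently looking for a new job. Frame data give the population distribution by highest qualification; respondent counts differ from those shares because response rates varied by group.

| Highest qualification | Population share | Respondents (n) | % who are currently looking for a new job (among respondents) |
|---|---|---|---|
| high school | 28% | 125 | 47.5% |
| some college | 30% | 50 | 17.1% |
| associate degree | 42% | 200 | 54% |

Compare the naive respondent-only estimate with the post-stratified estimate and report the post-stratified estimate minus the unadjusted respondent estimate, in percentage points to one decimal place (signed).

Unadjusted (pooled respondent) estimate weights by respondent counts:
  (125/375)×47.5 + (50/375)×17.1 + (200/375)×54 = 46.9133%
Post-stratifying to population shares instead:
  0.28×47.5 + 0.3×17.1 + 0.42×54 = 41.11%
Difference = 41.11 − 46.9133 = -5.8033 pp.

-5.8 percentage points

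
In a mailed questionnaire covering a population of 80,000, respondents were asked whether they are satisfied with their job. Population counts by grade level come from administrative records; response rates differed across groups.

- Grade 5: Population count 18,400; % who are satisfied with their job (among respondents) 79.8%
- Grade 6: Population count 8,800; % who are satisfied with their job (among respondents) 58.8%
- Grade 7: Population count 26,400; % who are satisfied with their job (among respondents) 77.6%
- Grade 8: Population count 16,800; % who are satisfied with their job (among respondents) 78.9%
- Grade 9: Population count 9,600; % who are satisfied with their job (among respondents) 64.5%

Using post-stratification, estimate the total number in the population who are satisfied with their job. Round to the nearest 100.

59,800

Apply each group's respondent rate to its population count:
  Grade 5: 18,400 × 79.8% = 14683.2
  Grade 6: 8,800 × 58.8% = 5174.4
  Grade 7: 26,400 × 77.6% = 20486.4
  Grade 8: 16,800 × 78.9% = 13255.2
  Grade 9: 9,600 × 64.5% = 6192
Estimated total = 59791.2 → 59,800.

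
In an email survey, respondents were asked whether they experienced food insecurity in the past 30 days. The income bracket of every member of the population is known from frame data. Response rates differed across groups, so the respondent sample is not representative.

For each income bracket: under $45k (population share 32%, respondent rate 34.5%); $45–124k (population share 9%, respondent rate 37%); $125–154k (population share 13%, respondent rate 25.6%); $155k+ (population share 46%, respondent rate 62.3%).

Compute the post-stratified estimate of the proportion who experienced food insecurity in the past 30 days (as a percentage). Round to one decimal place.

Weight each group's respondent value by its population share:
  under $45k: 0.32 × 34.5 = 11.04
  $45–124k: 0.09 × 37 = 3.33
  $125–154k: 0.13 × 25.6 = 3.328
  $155k+: 0.46 × 62.3 = 28.658
Post-stratified estimate = 46.356 → 46.4%.

46.4%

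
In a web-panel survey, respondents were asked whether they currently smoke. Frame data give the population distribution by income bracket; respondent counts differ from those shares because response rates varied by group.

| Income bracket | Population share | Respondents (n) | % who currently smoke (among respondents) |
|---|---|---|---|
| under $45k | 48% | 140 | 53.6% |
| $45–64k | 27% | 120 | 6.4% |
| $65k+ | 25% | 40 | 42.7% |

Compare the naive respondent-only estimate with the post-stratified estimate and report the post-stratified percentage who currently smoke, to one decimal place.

38.1%

Unadjusted (pooled respondent) estimate weights by respondent counts:
  (140/300)×53.6 + (120/300)×6.4 + (40/300)×42.7 = 33.2667%
Post-stratifying to population shares instead:
  0.48×53.6 + 0.27×6.4 + 0.25×42.7 = 38.131%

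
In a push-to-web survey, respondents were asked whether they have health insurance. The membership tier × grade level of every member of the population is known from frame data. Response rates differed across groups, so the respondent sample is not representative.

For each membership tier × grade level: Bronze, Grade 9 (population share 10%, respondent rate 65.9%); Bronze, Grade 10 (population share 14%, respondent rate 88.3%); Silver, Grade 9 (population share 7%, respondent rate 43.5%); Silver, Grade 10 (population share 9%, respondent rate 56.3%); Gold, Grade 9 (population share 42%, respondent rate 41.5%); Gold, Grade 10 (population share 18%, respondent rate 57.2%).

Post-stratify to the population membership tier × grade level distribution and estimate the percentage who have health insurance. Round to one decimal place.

54.8%

Reweight to the known membership tier × grade level distribution:
  Bronze, Grade 9: 0.1 × 65.9 = 6.59
  Bronze, Grade 10: 0.14 × 88.3 = 12.362
  Silver, Grade 9: 0.07 × 43.5 = 3.045
  Silver, Grade 10: 0.09 × 56.3 = 5.067
  Gold, Grade 9: 0.42 × 41.5 = 17.43
  Gold, Grade 10: 0.18 × 57.2 = 10.296
Post-stratified estimate = 54.79 → 54.8%.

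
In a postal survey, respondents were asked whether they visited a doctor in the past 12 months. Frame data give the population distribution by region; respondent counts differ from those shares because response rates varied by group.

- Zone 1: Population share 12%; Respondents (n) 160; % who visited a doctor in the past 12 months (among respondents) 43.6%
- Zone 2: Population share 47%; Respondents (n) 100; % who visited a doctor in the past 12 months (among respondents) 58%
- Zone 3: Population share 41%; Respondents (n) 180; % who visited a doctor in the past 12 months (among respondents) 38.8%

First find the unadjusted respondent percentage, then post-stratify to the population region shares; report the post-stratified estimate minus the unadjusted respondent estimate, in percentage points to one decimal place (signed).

+3.5 percentage points

Unadjusted (pooled respondent) estimate weights by respondent counts:
  (160/440)×43.6 + (100/440)×58 + (180/440)×38.8 = 44.9091%
Reweighting by population region shares:
  0.12×43.6 + 0.47×58 + 0.41×38.8 = 48.4%
Difference = 48.4 − 44.9091 = 3.4909 pp.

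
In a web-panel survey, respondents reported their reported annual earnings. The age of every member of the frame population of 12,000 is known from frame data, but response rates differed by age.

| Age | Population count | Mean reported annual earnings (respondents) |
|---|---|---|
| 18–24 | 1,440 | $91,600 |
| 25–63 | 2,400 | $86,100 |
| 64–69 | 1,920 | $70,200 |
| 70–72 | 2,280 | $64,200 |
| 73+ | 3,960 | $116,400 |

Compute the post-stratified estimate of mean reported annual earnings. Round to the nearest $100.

$90,100

Reweight to the known age distribution:
  18–24: (1,440/12,000) × 91,600 = 10,992
  25–63: (2,400/12,000) × 86,100 = 17,220
  64–69: (1,920/12,000) × 70,200 = 11,232
  70–72: (2,280/12,000) × 64,200 = 12,198
  73+: (3,960/12,000) × 116,400 = 38,412
Post-stratified estimate = 90,054 → $90,100.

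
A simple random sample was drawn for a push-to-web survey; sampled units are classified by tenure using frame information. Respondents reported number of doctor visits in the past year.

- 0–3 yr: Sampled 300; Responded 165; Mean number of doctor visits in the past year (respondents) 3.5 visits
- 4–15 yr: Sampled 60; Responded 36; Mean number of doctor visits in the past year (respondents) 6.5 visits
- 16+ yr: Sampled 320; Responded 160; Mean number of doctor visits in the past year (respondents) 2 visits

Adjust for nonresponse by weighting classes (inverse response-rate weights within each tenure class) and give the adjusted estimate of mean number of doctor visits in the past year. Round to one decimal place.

Response rates by class: 0–3 yr 165/300 = 55%, 4–15 yr 36/60 = 60%, 16+ yr 160/320 = 50%.
Each respondent's weight = sampled/responded in their class; summing within a class gives n_sampled, so:
  0–3 yr: 300 × 3.5 = 1050
  4–15 yr: 60 × 6.5 = 390
  16+ yr: 320 × 2 = 640
Adjusted estimate = 2080 / 680 = 3.05882 → 3.1.

3.1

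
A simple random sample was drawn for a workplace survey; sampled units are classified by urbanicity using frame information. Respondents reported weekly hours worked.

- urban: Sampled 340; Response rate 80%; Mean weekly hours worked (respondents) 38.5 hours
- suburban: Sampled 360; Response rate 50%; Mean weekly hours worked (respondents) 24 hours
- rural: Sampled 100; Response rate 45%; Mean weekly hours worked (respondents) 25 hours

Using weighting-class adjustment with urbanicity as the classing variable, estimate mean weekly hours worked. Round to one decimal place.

30.3

Weighting each respondent by the inverse class response rate inflates each class back to its sampled size, so the class weight is n_sampled:
  urban: 340 × 38.5 = 13,090
  suburban: 360 × 24 = 8640
  rural: 100 × 25 = 2500
Adjusted estimate = 24,230 / 800 = 30.2875 → 30.3.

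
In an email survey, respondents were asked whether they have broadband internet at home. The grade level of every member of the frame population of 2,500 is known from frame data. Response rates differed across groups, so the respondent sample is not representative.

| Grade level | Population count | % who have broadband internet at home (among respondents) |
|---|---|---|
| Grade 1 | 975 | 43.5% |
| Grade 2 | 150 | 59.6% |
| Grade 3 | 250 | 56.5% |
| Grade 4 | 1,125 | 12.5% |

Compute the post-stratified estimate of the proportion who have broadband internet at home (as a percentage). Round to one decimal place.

Reweight to the known grade level distribution:
  Grade 1: (975/2,500) × 43.5 = 16.965
  Grade 2: (150/2,500) × 59.6 = 3.576
  Grade 3: (250/2,500) × 56.5 = 5.65
  Grade 4: (1,125/2,500) × 12.5 = 5.625
Post-stratified estimate = 31.816 → 31.8%.

31.8%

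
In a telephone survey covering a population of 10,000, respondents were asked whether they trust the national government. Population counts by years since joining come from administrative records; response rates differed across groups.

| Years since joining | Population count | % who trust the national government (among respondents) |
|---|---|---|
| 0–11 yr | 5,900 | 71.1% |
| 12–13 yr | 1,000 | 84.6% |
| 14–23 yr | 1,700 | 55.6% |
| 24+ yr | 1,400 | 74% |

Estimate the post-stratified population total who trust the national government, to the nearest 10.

7,020

Each cell contributes its population count × the respondent rate:
  0–11 yr: 5,900 × 71.1% = 4194.9
  12–13 yr: 1,000 × 84.6% = 846
  14–23 yr: 1,700 × 55.6% = 945.2
  24+ yr: 1,400 × 74% = 1036
Estimated total = 7022.1 → 7,020.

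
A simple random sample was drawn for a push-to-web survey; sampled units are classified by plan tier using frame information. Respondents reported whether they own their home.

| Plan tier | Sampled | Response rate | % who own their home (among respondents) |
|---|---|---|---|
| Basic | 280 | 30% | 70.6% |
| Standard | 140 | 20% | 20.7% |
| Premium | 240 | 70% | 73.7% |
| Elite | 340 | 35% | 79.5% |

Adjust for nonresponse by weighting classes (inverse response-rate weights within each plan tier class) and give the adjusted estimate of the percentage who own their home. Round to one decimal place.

With weight = n_sampled/n_responded per class, the weighted class total is n_sampled:
  Basic: 280 × 70.6 = 19,768
  Standard: 140 × 20.7 = 2898
  Premium: 240 × 73.7 = 17,688
  Elite: 340 × 79.5 = 27,030
Adjusted estimate = 67,384 / 1,000 = 67.384 → 67.4%.

67.4%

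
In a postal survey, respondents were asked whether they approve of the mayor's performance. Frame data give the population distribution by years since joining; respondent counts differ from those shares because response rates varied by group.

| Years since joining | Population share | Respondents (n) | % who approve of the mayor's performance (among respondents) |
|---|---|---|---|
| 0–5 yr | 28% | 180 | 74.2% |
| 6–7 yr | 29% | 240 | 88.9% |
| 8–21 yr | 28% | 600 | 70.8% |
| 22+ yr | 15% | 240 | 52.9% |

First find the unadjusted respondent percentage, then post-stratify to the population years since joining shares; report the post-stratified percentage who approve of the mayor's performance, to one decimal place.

74.3%

Without adjustment, the pooled respondent share is:
  (180/1260)×74.2 + (240/1260)×88.9 + (600/1260)×70.8 + (240/1260)×52.9 = 71.3238%
Post-stratifying to population shares instead:
  0.28×74.2 + 0.29×88.9 + 0.28×70.8 + 0.15×52.9 = 74.316%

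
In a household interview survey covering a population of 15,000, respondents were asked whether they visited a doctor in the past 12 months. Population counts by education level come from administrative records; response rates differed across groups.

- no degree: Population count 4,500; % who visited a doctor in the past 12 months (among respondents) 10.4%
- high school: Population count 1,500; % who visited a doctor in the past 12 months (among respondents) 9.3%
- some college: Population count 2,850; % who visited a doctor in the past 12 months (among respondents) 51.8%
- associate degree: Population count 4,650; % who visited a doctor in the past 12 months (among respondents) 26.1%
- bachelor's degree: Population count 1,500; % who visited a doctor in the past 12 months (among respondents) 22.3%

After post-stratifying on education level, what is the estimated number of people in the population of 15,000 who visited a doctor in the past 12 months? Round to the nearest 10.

Each cell contributes its population count × the respondent rate:
  no degree: 4,500 × 10.4% = 468
  high school: 1,500 × 9.3% = 139.5
  some college: 2,850 × 51.8% = 1476.3
  associate degree: 4,650 × 26.1% = 1213.65
  bachelor's degree: 1,500 × 22.3% = 334.5
Estimated total = 3631.95 → 3,630.

3,630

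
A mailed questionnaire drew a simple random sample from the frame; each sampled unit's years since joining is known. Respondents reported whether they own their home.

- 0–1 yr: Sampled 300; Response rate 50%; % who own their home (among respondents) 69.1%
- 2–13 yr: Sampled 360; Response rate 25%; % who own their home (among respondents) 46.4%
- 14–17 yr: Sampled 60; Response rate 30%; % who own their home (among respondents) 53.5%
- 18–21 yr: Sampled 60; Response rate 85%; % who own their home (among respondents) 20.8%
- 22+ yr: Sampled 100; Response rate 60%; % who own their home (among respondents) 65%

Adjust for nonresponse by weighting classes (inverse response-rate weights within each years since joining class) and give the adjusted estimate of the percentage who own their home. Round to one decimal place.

55.0%

Each respondent's weight = sampled/responded in their class; summing within a class gives n_sampled, so:
  0–1 yr: 300 × 69.1 = 20,730
  2–13 yr: 360 × 46.4 = 16,704
  14–17 yr: 60 × 53.5 = 3210
  18–21 yr: 60 × 20.8 = 1248
  22+ yr: 100 × 65 = 6500
Adjusted estimate = 48,392 / 880 = 54.9909 → 55.0%.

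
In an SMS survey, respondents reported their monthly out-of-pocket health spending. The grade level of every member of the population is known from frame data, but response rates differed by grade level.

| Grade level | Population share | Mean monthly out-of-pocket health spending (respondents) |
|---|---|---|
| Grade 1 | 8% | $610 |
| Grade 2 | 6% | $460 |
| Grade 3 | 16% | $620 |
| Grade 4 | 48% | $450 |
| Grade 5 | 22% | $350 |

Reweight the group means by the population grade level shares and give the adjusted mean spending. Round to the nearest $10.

Each cell contributes population-share × respondent value:
  Grade 1: 0.08 × 610 = 48.8
  Grade 2: 0.06 × 460 = 27.6
  Grade 3: 0.16 × 620 = 99.2
  Grade 4: 0.48 × 450 = 216
  Grade 5: 0.22 × 350 = 77
Post-stratified estimate = 468.6 → $470.

$470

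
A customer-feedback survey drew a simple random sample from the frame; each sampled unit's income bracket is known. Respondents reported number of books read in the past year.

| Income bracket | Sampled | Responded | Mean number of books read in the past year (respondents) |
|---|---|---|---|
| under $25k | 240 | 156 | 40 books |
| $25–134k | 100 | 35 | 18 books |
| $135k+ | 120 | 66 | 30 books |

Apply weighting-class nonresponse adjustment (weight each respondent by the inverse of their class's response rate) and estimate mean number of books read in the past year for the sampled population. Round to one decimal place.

Response rates by class: under $25k 156/240 = 65%, $25–134k 35/100 = 35%, $135k+ 66/120 = 55%.
Weighting each respondent by the inverse class response rate inflates each class back to its sampled size, so the class weight is n_sampled:
  under $25k: 240 × 40 = 9600
  $25–134k: 100 × 18 = 1800
  $135k+: 120 × 30 = 3600
Adjusted estimate = 15,000 / 460 = 32.6087 → 32.6.

32.6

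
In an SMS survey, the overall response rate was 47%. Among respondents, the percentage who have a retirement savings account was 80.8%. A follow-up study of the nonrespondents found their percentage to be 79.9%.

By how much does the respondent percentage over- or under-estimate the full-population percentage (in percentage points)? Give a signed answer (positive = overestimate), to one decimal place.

+0.5 percentage points

Nonresponse fraction = 1 − 0.47 = 0.53.
Bias = (nonresponse fraction) × (respondent percentage − nonrespondent percentage)
     = 0.53 × (80.8 − 79.9) = 0.53 × 0.9 = 0.477.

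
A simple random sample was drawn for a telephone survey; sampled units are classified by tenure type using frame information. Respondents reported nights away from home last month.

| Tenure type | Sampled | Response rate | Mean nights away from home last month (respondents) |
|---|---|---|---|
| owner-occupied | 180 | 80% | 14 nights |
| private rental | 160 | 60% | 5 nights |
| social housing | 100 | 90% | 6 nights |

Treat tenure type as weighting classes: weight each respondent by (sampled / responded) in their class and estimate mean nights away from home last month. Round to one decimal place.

Weighting each respondent by the inverse class response rate inflates each class back to its sampled size, so the class weight is n_sampled:
  owner-occupied: 180 × 14 = 2520
  private rental: 160 × 5 = 800
  social housing: 100 × 6 = 600
Adjusted estimate = 3920 / 440 = 8.90909 → 8.9.

8.9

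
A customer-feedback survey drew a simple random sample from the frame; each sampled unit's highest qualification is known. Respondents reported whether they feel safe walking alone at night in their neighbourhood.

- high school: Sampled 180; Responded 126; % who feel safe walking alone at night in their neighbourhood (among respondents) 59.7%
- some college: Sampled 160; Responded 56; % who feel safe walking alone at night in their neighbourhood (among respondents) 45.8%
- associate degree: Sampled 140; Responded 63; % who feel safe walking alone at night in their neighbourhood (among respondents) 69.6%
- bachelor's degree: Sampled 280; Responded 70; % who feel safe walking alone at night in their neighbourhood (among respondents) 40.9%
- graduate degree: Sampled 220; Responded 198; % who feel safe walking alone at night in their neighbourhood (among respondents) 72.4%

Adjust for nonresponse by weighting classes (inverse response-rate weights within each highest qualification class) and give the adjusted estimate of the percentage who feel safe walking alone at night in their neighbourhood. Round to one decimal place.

56.3%

Class response rates: high school 126/180 = 70%, some college 56/160 = 35%, associate degree 63/140 = 45%, bachelor's degree 70/280 = 25%, graduate degree 198/220 = 90%.
With weight = n_sampled/n_responded per class, the weighted class total is n_sampled:
  high school: 180 × 59.7 = 10,746
  some college: 160 × 45.8 = 7328
  associate degree: 140 × 69.6 = 9744
  bachelor's degree: 280 × 40.9 = 11,452
  graduate degree: 220 × 72.4 = 15928
Adjusted estimate = 55,198 / 980 = 56.3245 → 56.3%.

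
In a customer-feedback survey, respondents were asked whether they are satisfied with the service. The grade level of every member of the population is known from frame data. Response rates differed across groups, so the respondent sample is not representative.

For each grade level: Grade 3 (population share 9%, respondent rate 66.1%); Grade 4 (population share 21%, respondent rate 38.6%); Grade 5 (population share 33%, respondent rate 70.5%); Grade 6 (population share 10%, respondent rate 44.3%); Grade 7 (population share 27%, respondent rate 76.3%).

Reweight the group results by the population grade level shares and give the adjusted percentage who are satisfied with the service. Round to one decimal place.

Weight each group's respondent value by its population share:
  Grade 3: 0.09 × 66.1 = 5.949
  Grade 4: 0.21 × 38.6 = 8.106
  Grade 5: 0.33 × 70.5 = 23.265
  Grade 6: 0.1 × 44.3 = 4.43
  Grade 7: 0.27 × 76.3 = 20.601
Post-stratified estimate = 62.351 → 62.4%.

62.4%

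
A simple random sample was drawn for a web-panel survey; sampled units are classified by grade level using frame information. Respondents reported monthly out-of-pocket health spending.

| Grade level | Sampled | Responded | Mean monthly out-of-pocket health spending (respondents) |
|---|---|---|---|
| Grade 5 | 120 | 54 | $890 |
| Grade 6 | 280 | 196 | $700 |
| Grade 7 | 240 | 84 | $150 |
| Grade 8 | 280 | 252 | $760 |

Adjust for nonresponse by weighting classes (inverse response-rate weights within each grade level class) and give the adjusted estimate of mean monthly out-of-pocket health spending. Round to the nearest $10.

Response rates by class: Grade 5 54/120 = 45%, Grade 6 196/280 = 70%, Grade 7 84/240 = 35%, Grade 8 252/280 = 90%.
Weighting each respondent by the inverse class response rate inflates each class back to its sampled size, so the class weight is n_sampled:
  Grade 5: 120 × 890 = 106,800
  Grade 6: 280 × 700 = 196,000
  Grade 7: 240 × 150 = 36,000
  Grade 8: 280 × 760 = 212,800
Adjusted estimate = 551,600 / 920 = 599.565 → $600.

$600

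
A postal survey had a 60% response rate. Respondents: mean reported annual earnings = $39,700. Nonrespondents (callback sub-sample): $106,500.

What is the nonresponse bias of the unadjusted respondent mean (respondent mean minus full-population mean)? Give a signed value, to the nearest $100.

Nonresponse fraction = 1 − 0.6 = 0.4.
Bias = (nonresponse fraction) × (respondent mean − nonrespondent mean)
     = 0.4 × (39,700 − 106,500) = 0.4 × -66,800 = -26,720.

-$26,700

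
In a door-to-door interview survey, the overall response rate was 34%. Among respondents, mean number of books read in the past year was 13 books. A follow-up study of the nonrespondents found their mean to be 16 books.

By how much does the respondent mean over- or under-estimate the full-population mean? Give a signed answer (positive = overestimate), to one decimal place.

-2.0

Nonresponse fraction = 1 − 0.34 = 0.66.
Bias = (nonresponse fraction) × (respondent mean − nonrespondent mean)
     = 0.66 × (13 − 16) = 0.66 × -3 = -1.98.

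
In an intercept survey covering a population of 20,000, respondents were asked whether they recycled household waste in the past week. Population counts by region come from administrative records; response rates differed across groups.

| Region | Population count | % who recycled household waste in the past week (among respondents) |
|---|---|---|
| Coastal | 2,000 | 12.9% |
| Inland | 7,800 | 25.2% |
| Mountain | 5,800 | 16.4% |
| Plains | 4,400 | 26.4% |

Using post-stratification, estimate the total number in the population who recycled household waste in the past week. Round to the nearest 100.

4,300

Apply each group's respondent rate to its population count:
  Coastal: 2,000 × 12.9% = 258
  Inland: 7,800 × 25.2% = 1965.6
  Mountain: 5,800 × 16.4% = 951.2
  Plains: 4,400 × 26.4% = 1161.6
Estimated total = 4336.4 → 4,300.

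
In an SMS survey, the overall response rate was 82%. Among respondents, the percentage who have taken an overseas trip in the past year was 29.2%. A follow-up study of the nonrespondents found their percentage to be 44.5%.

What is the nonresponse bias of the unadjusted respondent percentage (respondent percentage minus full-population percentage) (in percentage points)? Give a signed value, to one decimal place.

-2.8 percentage points

Nonresponse fraction = 1 − 0.82 = 0.18.
Bias = (nonresponse fraction) × (respondent percentage − nonrespondent percentage)
     = 0.18 × (29.2 − 44.5) = 0.18 × -15.3 = -2.754.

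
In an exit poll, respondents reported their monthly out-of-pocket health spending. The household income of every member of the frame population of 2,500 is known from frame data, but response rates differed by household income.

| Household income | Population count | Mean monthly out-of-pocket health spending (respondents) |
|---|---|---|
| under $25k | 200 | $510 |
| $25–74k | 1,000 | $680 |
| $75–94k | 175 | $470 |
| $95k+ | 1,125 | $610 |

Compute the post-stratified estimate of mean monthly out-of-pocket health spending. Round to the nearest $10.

Post-stratification weights by population share, not respondent share:
  under $25k: (200/2,500) × 510 = 40.8
  $25–74k: (1,000/2,500) × 680 = 272
  $75–94k: (175/2,500) × 470 = 32.9
  $95k+: (1,125/2,500) × 610 = 274.5
Post-stratified estimate = 620.2 → $620.

$620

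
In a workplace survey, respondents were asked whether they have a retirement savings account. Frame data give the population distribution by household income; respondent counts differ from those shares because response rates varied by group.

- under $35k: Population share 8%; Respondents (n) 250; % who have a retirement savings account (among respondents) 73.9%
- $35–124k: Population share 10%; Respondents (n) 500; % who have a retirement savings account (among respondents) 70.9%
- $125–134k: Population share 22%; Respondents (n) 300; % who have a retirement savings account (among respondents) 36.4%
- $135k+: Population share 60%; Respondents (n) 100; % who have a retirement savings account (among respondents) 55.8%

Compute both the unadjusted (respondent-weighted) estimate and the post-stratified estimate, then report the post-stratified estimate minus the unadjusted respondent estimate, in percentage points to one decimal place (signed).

-6.7 percentage points

Unadjusted (pooled respondent) estimate weights by respondent counts:
  (250/1150)×73.9 + (500/1150)×70.9 + (300/1150)×36.4 + (100/1150)×55.8 = 61.2391%
Post-stratifying to population shares instead:
  0.08×73.9 + 0.1×70.9 + 0.22×36.4 + 0.6×55.8 = 54.49%
Difference = 54.49 − 61.2391 = -6.7491 pp.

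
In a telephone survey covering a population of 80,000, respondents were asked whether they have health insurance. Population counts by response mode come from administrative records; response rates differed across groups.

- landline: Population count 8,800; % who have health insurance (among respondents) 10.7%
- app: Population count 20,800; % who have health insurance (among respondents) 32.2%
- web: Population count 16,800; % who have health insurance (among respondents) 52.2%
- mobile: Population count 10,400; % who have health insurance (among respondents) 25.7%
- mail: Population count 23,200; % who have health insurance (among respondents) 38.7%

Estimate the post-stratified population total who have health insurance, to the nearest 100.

Apply each group's respondent rate to its population count:
  landline: 8,800 × 10.7% = 941.6
  app: 20,800 × 32.2% = 6697.6
  web: 16,800 × 52.2% = 8769.6
  mobile: 10,400 × 25.7% = 2672.8
  mail: 23,200 × 38.7% = 8978.4
Estimated total = 28,060 → 28,100.

28,100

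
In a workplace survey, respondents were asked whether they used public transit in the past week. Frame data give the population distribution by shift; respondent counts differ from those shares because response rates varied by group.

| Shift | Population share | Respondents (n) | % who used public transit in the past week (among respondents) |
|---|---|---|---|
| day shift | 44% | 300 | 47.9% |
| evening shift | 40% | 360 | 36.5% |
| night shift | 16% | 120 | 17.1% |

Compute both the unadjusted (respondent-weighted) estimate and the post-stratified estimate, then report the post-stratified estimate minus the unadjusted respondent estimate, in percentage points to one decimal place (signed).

+0.5 percentage points

Without adjustment, the pooled respondent share is:
  (300/780)×47.9 + (360/780)×36.5 + (120/780)×17.1 = 37.9%
Post-stratifying to population shares instead:
  0.44×47.9 + 0.4×36.5 + 0.16×17.1 = 38.412%
Difference = 38.412 − 37.9 = 0.512 pp.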